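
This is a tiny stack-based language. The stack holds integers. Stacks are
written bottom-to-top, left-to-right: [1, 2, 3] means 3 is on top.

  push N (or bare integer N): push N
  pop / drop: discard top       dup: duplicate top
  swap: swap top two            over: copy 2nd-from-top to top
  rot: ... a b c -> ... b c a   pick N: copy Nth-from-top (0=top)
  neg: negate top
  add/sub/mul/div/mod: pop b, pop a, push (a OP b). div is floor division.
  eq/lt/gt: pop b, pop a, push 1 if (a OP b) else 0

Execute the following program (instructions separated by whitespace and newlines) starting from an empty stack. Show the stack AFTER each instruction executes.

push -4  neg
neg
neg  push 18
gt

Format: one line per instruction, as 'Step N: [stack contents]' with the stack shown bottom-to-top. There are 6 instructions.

Step 1: [-4]
Step 2: [4]
Step 3: [-4]
Step 4: [4]
Step 5: [4, 18]
Step 6: [0]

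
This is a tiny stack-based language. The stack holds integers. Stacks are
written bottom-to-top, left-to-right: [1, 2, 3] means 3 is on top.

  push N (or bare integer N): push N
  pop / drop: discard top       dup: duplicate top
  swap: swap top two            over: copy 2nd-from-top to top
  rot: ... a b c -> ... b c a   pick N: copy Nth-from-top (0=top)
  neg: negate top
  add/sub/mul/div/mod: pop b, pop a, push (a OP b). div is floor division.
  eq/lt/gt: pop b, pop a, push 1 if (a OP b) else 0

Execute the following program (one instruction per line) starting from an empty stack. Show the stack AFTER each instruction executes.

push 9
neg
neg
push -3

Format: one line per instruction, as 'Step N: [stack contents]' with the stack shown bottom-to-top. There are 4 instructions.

Step 1: [9]
Step 2: [-9]
Step 3: [9]
Step 4: [9, -3]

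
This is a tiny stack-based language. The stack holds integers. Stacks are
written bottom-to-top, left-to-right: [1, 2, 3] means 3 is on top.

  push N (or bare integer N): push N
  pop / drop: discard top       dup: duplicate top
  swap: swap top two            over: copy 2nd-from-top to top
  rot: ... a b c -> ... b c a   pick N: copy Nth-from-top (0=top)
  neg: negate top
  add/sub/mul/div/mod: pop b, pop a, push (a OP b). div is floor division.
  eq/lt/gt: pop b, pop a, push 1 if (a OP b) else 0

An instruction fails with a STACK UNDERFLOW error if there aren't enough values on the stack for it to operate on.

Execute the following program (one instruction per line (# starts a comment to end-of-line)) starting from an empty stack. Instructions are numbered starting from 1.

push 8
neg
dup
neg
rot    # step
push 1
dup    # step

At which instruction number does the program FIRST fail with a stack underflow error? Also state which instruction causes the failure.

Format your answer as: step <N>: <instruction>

Step 1 ('push 8'): stack = [8], depth = 1
Step 2 ('neg'): stack = [-8], depth = 1
Step 3 ('dup'): stack = [-8, -8], depth = 2
Step 4 ('neg'): stack = [-8, 8], depth = 2
Step 5 ('rot'): needs 3 value(s) but depth is 2 — STACK UNDERFLOW

Answer: step 5: rot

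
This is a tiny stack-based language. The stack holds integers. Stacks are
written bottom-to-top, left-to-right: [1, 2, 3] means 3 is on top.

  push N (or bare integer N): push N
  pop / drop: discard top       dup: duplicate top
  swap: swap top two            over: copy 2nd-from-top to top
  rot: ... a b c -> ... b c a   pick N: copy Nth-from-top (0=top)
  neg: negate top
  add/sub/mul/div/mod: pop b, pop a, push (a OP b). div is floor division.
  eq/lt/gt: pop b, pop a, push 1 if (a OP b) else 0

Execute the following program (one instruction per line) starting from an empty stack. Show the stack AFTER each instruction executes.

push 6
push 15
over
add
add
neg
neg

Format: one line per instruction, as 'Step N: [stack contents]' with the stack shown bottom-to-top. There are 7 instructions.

Step 1: [6]
Step 2: [6, 15]
Step 3: [6, 15, 6]
Step 4: [6, 21]
Step 5: [27]
Step 6: [-27]
Step 7: [27]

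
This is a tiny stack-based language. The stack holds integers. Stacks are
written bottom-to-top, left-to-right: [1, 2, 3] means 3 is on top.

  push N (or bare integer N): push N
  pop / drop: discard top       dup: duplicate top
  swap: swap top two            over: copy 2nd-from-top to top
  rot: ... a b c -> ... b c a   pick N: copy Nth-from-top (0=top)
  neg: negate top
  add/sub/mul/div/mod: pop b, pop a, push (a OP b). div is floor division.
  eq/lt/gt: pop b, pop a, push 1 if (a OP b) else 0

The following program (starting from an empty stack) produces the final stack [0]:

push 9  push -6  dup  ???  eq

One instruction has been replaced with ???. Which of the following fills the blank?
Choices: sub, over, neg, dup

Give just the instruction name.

Answer: sub

Derivation:
Stack before ???: [9, -6, -6]
Stack after ???:  [9, 0]
Checking each choice:
  sub: MATCH
  over: produces [9, -6, 1]
  neg: produces [9, 0]
  dup: produces [9, -6, 1]


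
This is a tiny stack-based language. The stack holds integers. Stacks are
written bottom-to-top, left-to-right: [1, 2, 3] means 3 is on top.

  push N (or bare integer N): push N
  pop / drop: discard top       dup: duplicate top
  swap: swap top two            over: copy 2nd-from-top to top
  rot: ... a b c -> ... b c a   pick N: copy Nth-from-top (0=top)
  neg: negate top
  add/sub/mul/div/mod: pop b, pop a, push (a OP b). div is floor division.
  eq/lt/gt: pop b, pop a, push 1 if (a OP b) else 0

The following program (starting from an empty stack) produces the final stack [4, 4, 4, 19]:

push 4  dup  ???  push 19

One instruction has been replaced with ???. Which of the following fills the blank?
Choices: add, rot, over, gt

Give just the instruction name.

Stack before ???: [4, 4]
Stack after ???:  [4, 4, 4]
Checking each choice:
  add: produces [8, 19]
  rot: stack underflow (need 3, have 2)
  over: MATCH
  gt: produces [0, 19]


Answer: over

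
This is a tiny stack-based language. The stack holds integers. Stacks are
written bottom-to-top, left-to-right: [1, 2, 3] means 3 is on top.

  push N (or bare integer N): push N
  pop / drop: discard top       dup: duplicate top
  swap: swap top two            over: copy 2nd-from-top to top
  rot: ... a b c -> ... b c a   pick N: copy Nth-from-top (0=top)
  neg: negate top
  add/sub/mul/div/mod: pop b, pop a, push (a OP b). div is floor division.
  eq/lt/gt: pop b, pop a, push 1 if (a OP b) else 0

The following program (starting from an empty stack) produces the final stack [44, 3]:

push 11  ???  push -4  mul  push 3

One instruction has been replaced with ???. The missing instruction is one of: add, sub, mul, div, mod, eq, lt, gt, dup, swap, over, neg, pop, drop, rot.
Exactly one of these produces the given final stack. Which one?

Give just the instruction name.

Stack before ???: [11]
Stack after ???:  [-11]
The instruction that transforms [11] -> [-11] is: neg

Answer: neg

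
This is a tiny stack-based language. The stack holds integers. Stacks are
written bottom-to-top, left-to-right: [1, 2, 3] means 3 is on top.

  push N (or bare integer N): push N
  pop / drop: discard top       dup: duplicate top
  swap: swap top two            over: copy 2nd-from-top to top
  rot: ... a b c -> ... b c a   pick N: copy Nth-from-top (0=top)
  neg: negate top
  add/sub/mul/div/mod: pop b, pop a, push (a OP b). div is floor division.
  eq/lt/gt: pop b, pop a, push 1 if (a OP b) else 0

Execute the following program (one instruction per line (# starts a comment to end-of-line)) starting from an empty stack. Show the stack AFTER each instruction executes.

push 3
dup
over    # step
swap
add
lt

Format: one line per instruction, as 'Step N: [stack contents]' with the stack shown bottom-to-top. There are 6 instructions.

Step 1: [3]
Step 2: [3, 3]
Step 3: [3, 3, 3]
Step 4: [3, 3, 3]
Step 5: [3, 6]
Step 6: [1]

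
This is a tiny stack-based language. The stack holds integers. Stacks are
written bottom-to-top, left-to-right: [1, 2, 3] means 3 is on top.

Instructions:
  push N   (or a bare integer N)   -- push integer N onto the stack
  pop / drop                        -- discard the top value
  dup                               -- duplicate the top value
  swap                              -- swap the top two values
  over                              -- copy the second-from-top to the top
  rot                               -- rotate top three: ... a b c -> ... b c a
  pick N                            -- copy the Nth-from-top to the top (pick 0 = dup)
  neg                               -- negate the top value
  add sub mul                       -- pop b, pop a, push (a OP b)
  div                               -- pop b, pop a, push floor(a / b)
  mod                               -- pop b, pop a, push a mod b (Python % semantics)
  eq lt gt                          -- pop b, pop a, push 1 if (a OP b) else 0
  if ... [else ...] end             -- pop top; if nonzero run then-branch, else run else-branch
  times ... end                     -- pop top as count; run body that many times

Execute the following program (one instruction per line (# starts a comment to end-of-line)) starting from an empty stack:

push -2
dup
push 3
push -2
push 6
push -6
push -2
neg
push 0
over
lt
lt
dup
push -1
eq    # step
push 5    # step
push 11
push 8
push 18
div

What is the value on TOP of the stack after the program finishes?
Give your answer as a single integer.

Answer: 0

Derivation:
After 'push -2': [-2]
After 'dup': [-2, -2]
After 'push 3': [-2, -2, 3]
After 'push -2': [-2, -2, 3, -2]
After 'push 6': [-2, -2, 3, -2, 6]
After 'push -6': [-2, -2, 3, -2, 6, -6]
After 'push -2': [-2, -2, 3, -2, 6, -6, -2]
After 'neg': [-2, -2, 3, -2, 6, -6, 2]
After 'push 0': [-2, -2, 3, -2, 6, -6, 2, 0]
After 'over': [-2, -2, 3, -2, 6, -6, 2, 0, 2]
After 'lt': [-2, -2, 3, -2, 6, -6, 2, 1]
After 'lt': [-2, -2, 3, -2, 6, -6, 0]
After 'dup': [-2, -2, 3, -2, 6, -6, 0, 0]
After 'push -1': [-2, -2, 3, -2, 6, -6, 0, 0, -1]
After 'eq': [-2, -2, 3, -2, 6, -6, 0, 0]
After 'push 5': [-2, -2, 3, -2, 6, -6, 0, 0, 5]
After 'push 11': [-2, -2, 3, -2, 6, -6, 0, 0, 5, 11]
After 'push 8': [-2, -2, 3, -2, 6, -6, 0, 0, 5, 11, 8]
After 'push 18': [-2, -2, 3, -2, 6, -6, 0, 0, 5, 11, 8, 18]
After 'div': [-2, -2, 3, -2, 6, -6, 0, 0, 5, 11, 0]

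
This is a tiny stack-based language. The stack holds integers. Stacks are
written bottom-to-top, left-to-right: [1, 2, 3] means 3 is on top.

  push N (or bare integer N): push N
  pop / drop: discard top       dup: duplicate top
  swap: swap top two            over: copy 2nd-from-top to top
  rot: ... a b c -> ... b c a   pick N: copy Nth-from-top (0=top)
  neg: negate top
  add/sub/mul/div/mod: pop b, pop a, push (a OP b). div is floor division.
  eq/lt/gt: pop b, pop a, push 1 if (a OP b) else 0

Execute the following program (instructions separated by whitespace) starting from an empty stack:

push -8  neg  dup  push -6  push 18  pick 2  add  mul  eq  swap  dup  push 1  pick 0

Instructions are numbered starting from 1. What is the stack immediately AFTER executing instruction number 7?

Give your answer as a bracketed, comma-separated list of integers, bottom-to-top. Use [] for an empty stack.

Step 1 ('push -8'): [-8]
Step 2 ('neg'): [8]
Step 3 ('dup'): [8, 8]
Step 4 ('push -6'): [8, 8, -6]
Step 5 ('push 18'): [8, 8, -6, 18]
Step 6 ('pick 2'): [8, 8, -6, 18, 8]
Step 7 ('add'): [8, 8, -6, 26]

Answer: [8, 8, -6, 26]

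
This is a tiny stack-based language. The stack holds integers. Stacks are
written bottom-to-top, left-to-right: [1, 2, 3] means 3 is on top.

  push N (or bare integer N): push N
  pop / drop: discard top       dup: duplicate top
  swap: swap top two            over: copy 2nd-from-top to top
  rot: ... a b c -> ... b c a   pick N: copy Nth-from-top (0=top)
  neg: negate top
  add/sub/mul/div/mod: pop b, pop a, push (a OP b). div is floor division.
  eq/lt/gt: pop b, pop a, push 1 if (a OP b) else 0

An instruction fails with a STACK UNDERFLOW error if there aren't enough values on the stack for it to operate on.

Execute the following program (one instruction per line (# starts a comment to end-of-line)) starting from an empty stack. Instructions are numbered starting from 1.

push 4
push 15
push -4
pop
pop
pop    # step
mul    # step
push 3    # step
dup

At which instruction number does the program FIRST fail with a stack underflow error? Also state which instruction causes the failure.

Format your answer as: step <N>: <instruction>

Answer: step 7: mul

Derivation:
Step 1 ('push 4'): stack = [4], depth = 1
Step 2 ('push 15'): stack = [4, 15], depth = 2
Step 3 ('push -4'): stack = [4, 15, -4], depth = 3
Step 4 ('pop'): stack = [4, 15], depth = 2
Step 5 ('pop'): stack = [4], depth = 1
Step 6 ('pop'): stack = [], depth = 0
Step 7 ('mul'): needs 2 value(s) but depth is 0 — STACK UNDERFLOW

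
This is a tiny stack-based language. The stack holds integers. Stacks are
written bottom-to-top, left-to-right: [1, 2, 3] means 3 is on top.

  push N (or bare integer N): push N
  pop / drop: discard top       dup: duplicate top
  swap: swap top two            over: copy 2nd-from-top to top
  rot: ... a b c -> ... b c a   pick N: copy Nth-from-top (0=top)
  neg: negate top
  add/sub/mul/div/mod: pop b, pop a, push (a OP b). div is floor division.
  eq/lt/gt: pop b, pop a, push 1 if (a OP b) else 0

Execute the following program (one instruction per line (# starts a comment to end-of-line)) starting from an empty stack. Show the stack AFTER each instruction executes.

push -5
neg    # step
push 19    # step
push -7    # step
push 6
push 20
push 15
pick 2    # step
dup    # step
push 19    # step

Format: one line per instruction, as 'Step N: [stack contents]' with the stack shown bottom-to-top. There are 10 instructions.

Step 1: [-5]
Step 2: [5]
Step 3: [5, 19]
Step 4: [5, 19, -7]
Step 5: [5, 19, -7, 6]
Step 6: [5, 19, -7, 6, 20]
Step 7: [5, 19, -7, 6, 20, 15]
Step 8: [5, 19, -7, 6, 20, 15, 6]
Step 9: [5, 19, -7, 6, 20, 15, 6, 6]
Step 10: [5, 19, -7, 6, 20, 15, 6, 6, 19]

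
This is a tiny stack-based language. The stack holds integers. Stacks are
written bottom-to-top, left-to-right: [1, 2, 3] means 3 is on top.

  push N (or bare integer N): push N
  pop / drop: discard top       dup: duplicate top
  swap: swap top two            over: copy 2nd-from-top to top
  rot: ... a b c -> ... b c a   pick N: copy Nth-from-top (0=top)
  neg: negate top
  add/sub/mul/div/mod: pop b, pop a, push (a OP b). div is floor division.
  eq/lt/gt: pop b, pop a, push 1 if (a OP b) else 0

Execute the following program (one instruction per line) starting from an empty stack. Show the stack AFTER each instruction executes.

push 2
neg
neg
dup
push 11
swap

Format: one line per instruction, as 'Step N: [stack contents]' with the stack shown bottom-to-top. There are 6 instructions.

Step 1: [2]
Step 2: [-2]
Step 3: [2]
Step 4: [2, 2]
Step 5: [2, 2, 11]
Step 6: [2, 11, 2]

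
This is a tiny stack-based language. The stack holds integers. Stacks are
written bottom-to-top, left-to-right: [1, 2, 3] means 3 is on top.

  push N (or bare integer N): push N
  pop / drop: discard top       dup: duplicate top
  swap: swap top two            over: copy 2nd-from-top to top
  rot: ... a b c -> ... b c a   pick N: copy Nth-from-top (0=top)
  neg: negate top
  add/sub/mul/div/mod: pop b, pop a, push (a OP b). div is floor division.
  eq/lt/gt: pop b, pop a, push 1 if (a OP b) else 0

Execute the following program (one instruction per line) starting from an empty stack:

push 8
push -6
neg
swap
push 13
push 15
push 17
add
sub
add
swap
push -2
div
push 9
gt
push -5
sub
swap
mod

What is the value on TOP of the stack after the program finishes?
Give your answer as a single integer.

Answer: -6

Derivation:
After 'push 8': [8]
After 'push -6': [8, -6]
After 'neg': [8, 6]
After 'swap': [6, 8]
After 'push 13': [6, 8, 13]
After 'push 15': [6, 8, 13, 15]
After 'push 17': [6, 8, 13, 15, 17]
After 'add': [6, 8, 13, 32]
After 'sub': [6, 8, -19]
After 'add': [6, -11]
After 'swap': [-11, 6]
After 'push -2': [-11, 6, -2]
After 'div': [-11, -3]
After 'push 9': [-11, -3, 9]
After 'gt': [-11, 0]
After 'push -5': [-11, 0, -5]
After 'sub': [-11, 5]
After 'swap': [5, -11]
After 'mod': [-6]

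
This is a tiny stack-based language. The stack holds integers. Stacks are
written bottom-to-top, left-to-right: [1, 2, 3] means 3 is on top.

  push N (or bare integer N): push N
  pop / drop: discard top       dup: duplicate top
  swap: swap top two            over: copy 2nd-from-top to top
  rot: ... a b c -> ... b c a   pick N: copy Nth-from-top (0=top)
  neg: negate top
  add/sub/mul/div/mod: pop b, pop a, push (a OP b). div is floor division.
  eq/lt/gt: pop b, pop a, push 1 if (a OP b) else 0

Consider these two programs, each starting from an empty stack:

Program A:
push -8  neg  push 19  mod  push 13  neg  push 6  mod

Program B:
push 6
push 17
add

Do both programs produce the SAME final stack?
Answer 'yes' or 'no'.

Program A trace:
  After 'push -8': [-8]
  After 'neg': [8]
  After 'push 19': [8, 19]
  After 'mod': [8]
  After 'push 13': [8, 13]
  After 'neg': [8, -13]
  After 'push 6': [8, -13, 6]
  After 'mod': [8, 5]
Program A final stack: [8, 5]

Program B trace:
  After 'push 6': [6]
  After 'push 17': [6, 17]
  After 'add': [23]
Program B final stack: [23]
Same: no

Answer: no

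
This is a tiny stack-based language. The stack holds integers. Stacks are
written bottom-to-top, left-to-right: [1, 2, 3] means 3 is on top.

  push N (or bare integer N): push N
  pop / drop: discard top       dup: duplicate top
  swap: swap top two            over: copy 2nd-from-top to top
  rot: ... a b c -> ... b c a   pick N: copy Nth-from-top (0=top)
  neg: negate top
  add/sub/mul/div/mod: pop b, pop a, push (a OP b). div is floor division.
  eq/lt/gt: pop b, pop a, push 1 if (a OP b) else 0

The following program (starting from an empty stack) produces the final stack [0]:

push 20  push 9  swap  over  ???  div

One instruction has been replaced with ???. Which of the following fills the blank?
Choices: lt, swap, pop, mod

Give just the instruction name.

Stack before ???: [9, 20, 9]
Stack after ???:  [9, 20]
Checking each choice:
  lt: division by zero
  swap: produces [9, 0]
  pop: MATCH
  mod: produces [4]


Answer: pop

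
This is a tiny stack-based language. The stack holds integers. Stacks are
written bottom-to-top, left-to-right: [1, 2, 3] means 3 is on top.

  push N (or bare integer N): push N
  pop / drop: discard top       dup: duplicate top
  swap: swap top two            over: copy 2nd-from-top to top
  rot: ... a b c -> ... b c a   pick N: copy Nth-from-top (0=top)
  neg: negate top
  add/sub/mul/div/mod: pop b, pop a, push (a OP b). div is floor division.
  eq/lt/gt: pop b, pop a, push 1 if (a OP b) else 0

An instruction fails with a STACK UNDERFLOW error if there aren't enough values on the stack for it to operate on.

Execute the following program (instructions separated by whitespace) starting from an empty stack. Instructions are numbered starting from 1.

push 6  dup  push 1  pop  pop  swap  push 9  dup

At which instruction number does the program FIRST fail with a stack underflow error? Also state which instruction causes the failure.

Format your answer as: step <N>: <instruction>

Step 1 ('push 6'): stack = [6], depth = 1
Step 2 ('dup'): stack = [6, 6], depth = 2
Step 3 ('push 1'): stack = [6, 6, 1], depth = 3
Step 4 ('pop'): stack = [6, 6], depth = 2
Step 5 ('pop'): stack = [6], depth = 1
Step 6 ('swap'): needs 2 value(s) but depth is 1 — STACK UNDERFLOW

Answer: step 6: swap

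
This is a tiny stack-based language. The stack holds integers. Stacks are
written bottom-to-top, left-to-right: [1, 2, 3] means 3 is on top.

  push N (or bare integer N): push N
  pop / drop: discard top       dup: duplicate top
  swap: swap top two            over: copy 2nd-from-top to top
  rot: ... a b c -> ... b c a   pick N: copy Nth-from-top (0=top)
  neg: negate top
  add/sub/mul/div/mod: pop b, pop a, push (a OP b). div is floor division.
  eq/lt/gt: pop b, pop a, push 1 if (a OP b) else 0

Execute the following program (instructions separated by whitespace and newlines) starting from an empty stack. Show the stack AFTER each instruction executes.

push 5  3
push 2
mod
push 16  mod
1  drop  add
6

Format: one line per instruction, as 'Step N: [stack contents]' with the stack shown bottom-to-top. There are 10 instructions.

Step 1: [5]
Step 2: [5, 3]
Step 3: [5, 3, 2]
Step 4: [5, 1]
Step 5: [5, 1, 16]
Step 6: [5, 1]
Step 7: [5, 1, 1]
Step 8: [5, 1]
Step 9: [6]
Step 10: [6, 6]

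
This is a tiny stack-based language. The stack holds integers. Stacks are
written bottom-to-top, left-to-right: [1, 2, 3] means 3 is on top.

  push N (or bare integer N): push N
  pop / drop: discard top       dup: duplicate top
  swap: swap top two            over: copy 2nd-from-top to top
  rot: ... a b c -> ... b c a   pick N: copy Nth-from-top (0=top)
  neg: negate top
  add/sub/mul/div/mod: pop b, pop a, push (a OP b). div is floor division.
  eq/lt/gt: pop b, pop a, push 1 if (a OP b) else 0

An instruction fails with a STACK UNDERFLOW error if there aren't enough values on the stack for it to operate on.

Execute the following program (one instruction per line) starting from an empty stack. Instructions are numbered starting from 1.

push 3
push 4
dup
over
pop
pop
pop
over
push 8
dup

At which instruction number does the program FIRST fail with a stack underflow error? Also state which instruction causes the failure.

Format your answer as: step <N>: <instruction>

Answer: step 8: over

Derivation:
Step 1 ('push 3'): stack = [3], depth = 1
Step 2 ('push 4'): stack = [3, 4], depth = 2
Step 3 ('dup'): stack = [3, 4, 4], depth = 3
Step 4 ('over'): stack = [3, 4, 4, 4], depth = 4
Step 5 ('pop'): stack = [3, 4, 4], depth = 3
Step 6 ('pop'): stack = [3, 4], depth = 2
Step 7 ('pop'): stack = [3], depth = 1
Step 8 ('over'): needs 2 value(s) but depth is 1 — STACK UNDERFLOW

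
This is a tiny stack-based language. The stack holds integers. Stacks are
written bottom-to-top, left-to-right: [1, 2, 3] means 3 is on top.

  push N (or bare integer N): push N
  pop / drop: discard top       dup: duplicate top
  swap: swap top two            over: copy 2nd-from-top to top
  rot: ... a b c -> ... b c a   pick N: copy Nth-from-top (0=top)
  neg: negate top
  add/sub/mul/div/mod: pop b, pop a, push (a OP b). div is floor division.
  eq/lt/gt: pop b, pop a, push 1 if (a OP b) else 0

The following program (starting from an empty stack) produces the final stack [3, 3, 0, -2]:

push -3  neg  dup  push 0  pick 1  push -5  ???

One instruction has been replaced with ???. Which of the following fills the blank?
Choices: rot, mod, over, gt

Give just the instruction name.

Answer: mod

Derivation:
Stack before ???: [3, 3, 0, 3, -5]
Stack after ???:  [3, 3, 0, -2]
Checking each choice:
  rot: produces [3, 3, 3, -5, 0]
  mod: MATCH
  over: produces [3, 3, 0, 3, -5, 3]
  gt: produces [3, 3, 0, 1]


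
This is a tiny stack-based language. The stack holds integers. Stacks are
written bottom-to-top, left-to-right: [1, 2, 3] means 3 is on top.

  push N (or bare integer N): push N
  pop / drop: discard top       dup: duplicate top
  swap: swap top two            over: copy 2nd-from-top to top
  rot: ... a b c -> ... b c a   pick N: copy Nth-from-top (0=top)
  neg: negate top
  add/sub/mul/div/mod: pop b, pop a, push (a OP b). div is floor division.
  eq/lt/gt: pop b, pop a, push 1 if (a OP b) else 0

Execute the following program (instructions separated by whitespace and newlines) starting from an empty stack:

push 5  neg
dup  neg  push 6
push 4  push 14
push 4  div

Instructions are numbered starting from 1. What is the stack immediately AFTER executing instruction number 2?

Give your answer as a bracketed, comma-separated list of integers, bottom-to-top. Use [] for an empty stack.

Answer: [-5]

Derivation:
Step 1 ('push 5'): [5]
Step 2 ('neg'): [-5]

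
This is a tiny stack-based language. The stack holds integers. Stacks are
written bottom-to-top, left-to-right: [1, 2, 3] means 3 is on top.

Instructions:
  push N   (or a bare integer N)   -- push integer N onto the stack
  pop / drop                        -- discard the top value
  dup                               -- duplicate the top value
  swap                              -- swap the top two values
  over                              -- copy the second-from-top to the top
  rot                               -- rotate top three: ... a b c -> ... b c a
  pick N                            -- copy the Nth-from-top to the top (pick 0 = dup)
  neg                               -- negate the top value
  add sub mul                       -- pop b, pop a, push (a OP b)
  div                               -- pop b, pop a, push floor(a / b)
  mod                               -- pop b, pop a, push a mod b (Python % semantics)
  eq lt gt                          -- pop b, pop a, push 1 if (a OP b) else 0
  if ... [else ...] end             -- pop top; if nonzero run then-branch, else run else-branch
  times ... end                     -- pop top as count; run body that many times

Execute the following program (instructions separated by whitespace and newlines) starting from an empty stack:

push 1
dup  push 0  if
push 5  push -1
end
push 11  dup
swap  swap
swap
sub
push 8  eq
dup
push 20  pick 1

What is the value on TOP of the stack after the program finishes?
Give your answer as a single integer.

Answer: 0

Derivation:
After 'push 1': [1]
After 'dup': [1, 1]
After 'push 0': [1, 1, 0]
After 'if': [1, 1]
After 'push 11': [1, 1, 11]
After 'dup': [1, 1, 11, 11]
After 'swap': [1, 1, 11, 11]
After 'swap': [1, 1, 11, 11]
After 'swap': [1, 1, 11, 11]
After 'sub': [1, 1, 0]
After 'push 8': [1, 1, 0, 8]
After 'eq': [1, 1, 0]
After 'dup': [1, 1, 0, 0]
After 'push 20': [1, 1, 0, 0, 20]
After 'pick 1': [1, 1, 0, 0, 20, 0]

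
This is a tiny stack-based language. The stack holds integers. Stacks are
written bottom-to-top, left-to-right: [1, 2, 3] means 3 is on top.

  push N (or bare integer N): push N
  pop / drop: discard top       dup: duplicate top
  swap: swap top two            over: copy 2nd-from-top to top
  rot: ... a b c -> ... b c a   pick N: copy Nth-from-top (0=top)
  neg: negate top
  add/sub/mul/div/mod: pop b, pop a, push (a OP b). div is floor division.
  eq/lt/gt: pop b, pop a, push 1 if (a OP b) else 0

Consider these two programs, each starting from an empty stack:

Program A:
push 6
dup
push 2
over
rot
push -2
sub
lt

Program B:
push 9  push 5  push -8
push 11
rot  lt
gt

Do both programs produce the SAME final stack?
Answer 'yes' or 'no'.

Program A trace:
  After 'push 6': [6]
  After 'dup': [6, 6]
  After 'push 2': [6, 6, 2]
  After 'over': [6, 6, 2, 6]
  After 'rot': [6, 2, 6, 6]
  After 'push -2': [6, 2, 6, 6, -2]
  After 'sub': [6, 2, 6, 8]
  After 'lt': [6, 2, 1]
Program A final stack: [6, 2, 1]

Program B trace:
  After 'push 9': [9]
  After 'push 5': [9, 5]
  After 'push -8': [9, 5, -8]
  After 'push 11': [9, 5, -8, 11]
  After 'rot': [9, -8, 11, 5]
  After 'lt': [9, -8, 0]
  After 'gt': [9, 0]
Program B final stack: [9, 0]
Same: no

Answer: no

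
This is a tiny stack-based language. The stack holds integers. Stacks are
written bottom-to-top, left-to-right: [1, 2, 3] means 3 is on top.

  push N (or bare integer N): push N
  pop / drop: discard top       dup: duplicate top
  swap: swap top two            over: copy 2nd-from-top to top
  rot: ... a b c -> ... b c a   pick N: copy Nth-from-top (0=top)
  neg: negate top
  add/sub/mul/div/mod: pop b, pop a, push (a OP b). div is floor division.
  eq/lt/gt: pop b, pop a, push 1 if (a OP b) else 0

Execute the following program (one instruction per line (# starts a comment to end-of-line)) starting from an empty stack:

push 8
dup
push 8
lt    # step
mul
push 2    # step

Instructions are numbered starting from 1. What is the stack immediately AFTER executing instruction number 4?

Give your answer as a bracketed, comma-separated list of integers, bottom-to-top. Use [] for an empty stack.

Step 1 ('push 8'): [8]
Step 2 ('dup'): [8, 8]
Step 3 ('push 8'): [8, 8, 8]
Step 4 ('lt'): [8, 0]

Answer: [8, 0]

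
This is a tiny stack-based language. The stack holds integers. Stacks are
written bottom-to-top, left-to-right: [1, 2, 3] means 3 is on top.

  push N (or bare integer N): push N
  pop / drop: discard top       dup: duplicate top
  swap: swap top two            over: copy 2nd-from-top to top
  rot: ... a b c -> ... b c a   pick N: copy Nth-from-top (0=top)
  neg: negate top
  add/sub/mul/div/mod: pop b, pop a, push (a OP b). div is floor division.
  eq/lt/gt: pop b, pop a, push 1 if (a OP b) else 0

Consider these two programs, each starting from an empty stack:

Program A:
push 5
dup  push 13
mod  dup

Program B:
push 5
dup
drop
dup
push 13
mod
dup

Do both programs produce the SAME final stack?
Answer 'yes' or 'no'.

Answer: yes

Derivation:
Program A trace:
  After 'push 5': [5]
  After 'dup': [5, 5]
  After 'push 13': [5, 5, 13]
  After 'mod': [5, 5]
  After 'dup': [5, 5, 5]
Program A final stack: [5, 5, 5]

Program B trace:
  After 'push 5': [5]
  After 'dup': [5, 5]
  After 'drop': [5]
  After 'dup': [5, 5]
  After 'push 13': [5, 5, 13]
  After 'mod': [5, 5]
  After 'dup': [5, 5, 5]
Program B final stack: [5, 5, 5]
Same: yes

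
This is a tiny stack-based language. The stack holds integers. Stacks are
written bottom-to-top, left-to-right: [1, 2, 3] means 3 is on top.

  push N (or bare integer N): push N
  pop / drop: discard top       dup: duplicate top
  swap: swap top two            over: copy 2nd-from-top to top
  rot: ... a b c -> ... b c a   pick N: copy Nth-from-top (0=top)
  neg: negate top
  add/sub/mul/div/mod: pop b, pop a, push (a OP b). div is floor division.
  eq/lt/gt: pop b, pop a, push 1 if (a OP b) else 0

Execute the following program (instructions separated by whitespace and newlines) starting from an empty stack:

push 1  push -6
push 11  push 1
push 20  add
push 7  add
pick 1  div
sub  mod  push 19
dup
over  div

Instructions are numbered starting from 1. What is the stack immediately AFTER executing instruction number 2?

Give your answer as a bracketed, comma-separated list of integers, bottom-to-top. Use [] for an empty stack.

Step 1 ('push 1'): [1]
Step 2 ('push -6'): [1, -6]

Answer: [1, -6]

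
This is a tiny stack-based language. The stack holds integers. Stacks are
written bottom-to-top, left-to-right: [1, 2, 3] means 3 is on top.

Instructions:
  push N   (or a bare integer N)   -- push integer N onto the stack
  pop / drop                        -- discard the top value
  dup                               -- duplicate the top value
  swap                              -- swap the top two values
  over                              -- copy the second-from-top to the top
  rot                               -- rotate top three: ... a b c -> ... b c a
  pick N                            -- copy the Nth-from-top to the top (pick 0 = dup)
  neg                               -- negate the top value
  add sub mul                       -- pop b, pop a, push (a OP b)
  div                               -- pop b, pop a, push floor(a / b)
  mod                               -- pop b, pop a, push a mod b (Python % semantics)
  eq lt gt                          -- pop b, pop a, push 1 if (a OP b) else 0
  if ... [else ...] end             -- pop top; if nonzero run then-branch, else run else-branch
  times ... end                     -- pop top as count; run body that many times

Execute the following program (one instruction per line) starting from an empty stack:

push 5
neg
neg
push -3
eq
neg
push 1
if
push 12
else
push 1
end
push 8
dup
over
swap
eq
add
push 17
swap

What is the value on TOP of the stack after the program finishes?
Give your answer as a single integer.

After 'push 5': [5]
After 'neg': [-5]
After 'neg': [5]
After 'push -3': [5, -3]
After 'eq': [0]
After 'neg': [0]
After 'push 1': [0, 1]
After 'if': [0]
After 'push 12': [0, 12]
After 'push 8': [0, 12, 8]
After 'dup': [0, 12, 8, 8]
After 'over': [0, 12, 8, 8, 8]
After 'swap': [0, 12, 8, 8, 8]
After 'eq': [0, 12, 8, 1]
After 'add': [0, 12, 9]
After 'push 17': [0, 12, 9, 17]
After 'swap': [0, 12, 17, 9]

Answer: 9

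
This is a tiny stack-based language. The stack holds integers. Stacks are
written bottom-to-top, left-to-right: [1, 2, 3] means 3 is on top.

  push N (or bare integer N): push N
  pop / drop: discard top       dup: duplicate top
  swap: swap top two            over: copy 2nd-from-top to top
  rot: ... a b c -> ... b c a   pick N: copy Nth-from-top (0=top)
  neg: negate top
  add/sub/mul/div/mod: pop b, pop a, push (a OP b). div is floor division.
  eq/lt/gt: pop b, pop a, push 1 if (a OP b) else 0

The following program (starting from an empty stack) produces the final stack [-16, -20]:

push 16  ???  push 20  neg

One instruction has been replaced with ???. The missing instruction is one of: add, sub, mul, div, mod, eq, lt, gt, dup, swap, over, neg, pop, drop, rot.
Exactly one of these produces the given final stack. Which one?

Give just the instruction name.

Answer: neg

Derivation:
Stack before ???: [16]
Stack after ???:  [-16]
The instruction that transforms [16] -> [-16] is: neg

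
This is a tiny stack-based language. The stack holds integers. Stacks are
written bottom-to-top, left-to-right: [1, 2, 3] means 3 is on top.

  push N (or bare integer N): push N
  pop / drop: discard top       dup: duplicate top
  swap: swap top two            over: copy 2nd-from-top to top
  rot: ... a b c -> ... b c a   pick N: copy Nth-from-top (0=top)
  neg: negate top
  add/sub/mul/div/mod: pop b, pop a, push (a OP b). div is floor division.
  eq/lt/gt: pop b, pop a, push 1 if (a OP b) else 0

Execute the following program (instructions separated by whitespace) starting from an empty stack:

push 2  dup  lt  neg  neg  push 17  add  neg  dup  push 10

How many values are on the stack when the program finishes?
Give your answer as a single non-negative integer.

Answer: 3

Derivation:
After 'push 2': stack = [2] (depth 1)
After 'dup': stack = [2, 2] (depth 2)
After 'lt': stack = [0] (depth 1)
After 'neg': stack = [0] (depth 1)
After 'neg': stack = [0] (depth 1)
After 'push 17': stack = [0, 17] (depth 2)
After 'add': stack = [17] (depth 1)
After 'neg': stack = [-17] (depth 1)
After 'dup': stack = [-17, -17] (depth 2)
After 'push 10': stack = [-17, -17, 10] (depth 3)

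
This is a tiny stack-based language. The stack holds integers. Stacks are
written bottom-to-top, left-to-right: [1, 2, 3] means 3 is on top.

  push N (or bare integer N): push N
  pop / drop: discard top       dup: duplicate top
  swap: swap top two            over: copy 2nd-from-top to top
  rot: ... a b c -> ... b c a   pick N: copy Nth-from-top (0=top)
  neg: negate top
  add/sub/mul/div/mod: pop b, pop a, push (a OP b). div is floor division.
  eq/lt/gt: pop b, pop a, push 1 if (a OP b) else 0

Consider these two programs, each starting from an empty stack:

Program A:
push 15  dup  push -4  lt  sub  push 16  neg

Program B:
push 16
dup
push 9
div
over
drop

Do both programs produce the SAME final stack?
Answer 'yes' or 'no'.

Answer: no

Derivation:
Program A trace:
  After 'push 15': [15]
  After 'dup': [15, 15]
  After 'push -4': [15, 15, -4]
  After 'lt': [15, 0]
  After 'sub': [15]
  After 'push 16': [15, 16]
  After 'neg': [15, -16]
Program A final stack: [15, -16]

Program B trace:
  After 'push 16': [16]
  After 'dup': [16, 16]
  After 'push 9': [16, 16, 9]
  After 'div': [16, 1]
  After 'over': [16, 1, 16]
  After 'drop': [16, 1]
Program B final stack: [16, 1]
Same: no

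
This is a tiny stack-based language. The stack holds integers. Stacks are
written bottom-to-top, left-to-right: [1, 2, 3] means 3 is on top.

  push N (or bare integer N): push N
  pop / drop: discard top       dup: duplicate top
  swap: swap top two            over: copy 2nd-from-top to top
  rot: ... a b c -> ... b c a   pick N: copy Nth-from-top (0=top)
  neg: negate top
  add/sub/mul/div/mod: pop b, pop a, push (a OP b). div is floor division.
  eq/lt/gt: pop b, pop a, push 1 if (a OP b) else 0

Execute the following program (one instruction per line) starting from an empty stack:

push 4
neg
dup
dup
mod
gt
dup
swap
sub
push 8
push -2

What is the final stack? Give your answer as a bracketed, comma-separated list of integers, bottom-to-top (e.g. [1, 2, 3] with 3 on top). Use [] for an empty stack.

After 'push 4': [4]
After 'neg': [-4]
After 'dup': [-4, -4]
After 'dup': [-4, -4, -4]
After 'mod': [-4, 0]
After 'gt': [0]
After 'dup': [0, 0]
After 'swap': [0, 0]
After 'sub': [0]
After 'push 8': [0, 8]
After 'push -2': [0, 8, -2]

Answer: [0, 8, -2]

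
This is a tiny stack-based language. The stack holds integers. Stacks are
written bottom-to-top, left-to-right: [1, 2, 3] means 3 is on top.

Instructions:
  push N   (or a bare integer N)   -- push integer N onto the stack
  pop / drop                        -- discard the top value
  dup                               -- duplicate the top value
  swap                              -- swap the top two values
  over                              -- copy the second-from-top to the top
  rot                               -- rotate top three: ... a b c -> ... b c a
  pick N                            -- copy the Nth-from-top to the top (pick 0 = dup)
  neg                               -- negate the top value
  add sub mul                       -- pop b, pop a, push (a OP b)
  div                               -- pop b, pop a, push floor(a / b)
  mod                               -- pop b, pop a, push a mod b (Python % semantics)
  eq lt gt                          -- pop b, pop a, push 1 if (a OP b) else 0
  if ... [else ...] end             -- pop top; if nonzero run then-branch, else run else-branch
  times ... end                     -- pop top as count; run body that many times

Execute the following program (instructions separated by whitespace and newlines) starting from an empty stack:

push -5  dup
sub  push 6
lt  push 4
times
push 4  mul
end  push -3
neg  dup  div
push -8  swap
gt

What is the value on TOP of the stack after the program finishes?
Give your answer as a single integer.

After 'push -5': [-5]
After 'dup': [-5, -5]
After 'sub': [0]
After 'push 6': [0, 6]
After 'lt': [1]
After 'push 4': [1, 4]
After 'times': [1]
After 'push 4': [1, 4]
After 'mul': [4]
After 'push 4': [4, 4]
  ...
After 'mul': [64]
After 'push 4': [64, 4]
After 'mul': [256]
After 'push -3': [256, -3]
After 'neg': [256, 3]
After 'dup': [256, 3, 3]
After 'div': [256, 1]
After 'push -8': [256, 1, -8]
After 'swap': [256, -8, 1]
After 'gt': [256, 0]

Answer: 0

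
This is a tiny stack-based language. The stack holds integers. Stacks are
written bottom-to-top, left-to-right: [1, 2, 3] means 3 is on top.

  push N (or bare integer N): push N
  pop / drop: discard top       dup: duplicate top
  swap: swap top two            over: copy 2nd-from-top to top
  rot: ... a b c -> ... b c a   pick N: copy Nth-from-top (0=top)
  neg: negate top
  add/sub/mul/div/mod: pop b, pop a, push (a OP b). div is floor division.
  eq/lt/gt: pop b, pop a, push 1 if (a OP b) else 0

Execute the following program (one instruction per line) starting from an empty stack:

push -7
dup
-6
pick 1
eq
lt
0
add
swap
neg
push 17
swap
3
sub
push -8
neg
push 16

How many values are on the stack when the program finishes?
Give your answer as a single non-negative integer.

After 'push -7': stack = [-7] (depth 1)
After 'dup': stack = [-7, -7] (depth 2)
After 'push -6': stack = [-7, -7, -6] (depth 3)
After 'pick 1': stack = [-7, -7, -6, -7] (depth 4)
After 'eq': stack = [-7, -7, 0] (depth 3)
After 'lt': stack = [-7, 1] (depth 2)
After 'push 0': stack = [-7, 1, 0] (depth 3)
After 'add': stack = [-7, 1] (depth 2)
After 'swap': stack = [1, -7] (depth 2)
After 'neg': stack = [1, 7] (depth 2)
After 'push 17': stack = [1, 7, 17] (depth 3)
After 'swap': stack = [1, 17, 7] (depth 3)
After 'push 3': stack = [1, 17, 7, 3] (depth 4)
After 'sub': stack = [1, 17, 4] (depth 3)
After 'push -8': stack = [1, 17, 4, -8] (depth 4)
After 'neg': stack = [1, 17, 4, 8] (depth 4)
After 'push 16': stack = [1, 17, 4, 8, 16] (depth 5)

Answer: 5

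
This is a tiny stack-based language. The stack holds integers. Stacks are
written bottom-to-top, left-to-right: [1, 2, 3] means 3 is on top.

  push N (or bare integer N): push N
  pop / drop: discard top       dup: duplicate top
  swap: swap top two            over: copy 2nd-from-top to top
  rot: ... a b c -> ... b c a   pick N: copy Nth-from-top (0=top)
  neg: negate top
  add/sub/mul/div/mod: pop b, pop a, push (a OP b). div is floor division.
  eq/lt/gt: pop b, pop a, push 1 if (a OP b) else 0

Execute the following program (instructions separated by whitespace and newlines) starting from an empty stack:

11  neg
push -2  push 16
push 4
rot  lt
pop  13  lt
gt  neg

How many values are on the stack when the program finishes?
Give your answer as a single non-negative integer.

After 'push 11': stack = [11] (depth 1)
After 'neg': stack = [-11] (depth 1)
After 'push -2': stack = [-11, -2] (depth 2)
After 'push 16': stack = [-11, -2, 16] (depth 3)
After 'push 4': stack = [-11, -2, 16, 4] (depth 4)
After 'rot': stack = [-11, 16, 4, -2] (depth 4)
After 'lt': stack = [-11, 16, 0] (depth 3)
After 'pop': stack = [-11, 16] (depth 2)
After 'push 13': stack = [-11, 16, 13] (depth 3)
After 'lt': stack = [-11, 0] (depth 2)
After 'gt': stack = [0] (depth 1)
After 'neg': stack = [0] (depth 1)

Answer: 1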